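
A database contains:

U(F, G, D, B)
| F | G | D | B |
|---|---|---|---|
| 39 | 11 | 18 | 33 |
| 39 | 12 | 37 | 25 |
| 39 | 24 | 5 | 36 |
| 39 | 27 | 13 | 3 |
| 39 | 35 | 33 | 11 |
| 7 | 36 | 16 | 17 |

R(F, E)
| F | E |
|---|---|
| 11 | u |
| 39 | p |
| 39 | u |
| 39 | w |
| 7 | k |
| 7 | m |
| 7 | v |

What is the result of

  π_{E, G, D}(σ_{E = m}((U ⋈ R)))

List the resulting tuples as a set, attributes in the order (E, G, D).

U ⋈ R (natural join on F): {(39, 11, 18, 33, p), (39, 11, 18, 33, u), (39, 11, 18, 33, w), (39, 12, 37, 25, p), (39, 12, 37, 25, u), (39, 12, 37, 25, w), (39, 24, 5, 36, p), (39, 24, 5, 36, u), (39, 24, 5, 36, w), (39, 27, 13, 3, p), (39, 27, 13, 3, u), (39, 27, 13, 3, w), (39, 35, 33, 11, p), (39, 35, 33, 11, u), (39, 35, 33, 11, w), (7, 36, 16, 17, k), (7, 36, 16, 17, m), (7, 36, 16, 17, v)}
Selection E = m: {(7, 36, 16, 17, m)}
Projecting to E, G, D: {(m, 36, 16)}

{(m, 36, 16)}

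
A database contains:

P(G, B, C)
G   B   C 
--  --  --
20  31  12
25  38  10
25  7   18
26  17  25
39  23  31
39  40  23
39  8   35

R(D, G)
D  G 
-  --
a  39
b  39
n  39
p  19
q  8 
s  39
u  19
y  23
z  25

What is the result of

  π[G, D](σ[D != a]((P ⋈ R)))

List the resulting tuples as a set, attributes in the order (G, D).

{(25, z), (39, b), (39, n), (39, s)}

Natural join on G: {(25, 38, 10, z), (25, 7, 18, z), (39, 23, 31, a), (39, 23, 31, b), (39, 23, 31, n), (39, 23, 31, s), (39, 40, 23, a), (39, 40, 23, b), (39, 40, 23, n), (39, 40, 23, s), (39, 8, 35, a), (39, 8, 35, b), (39, 8, 35, n), (39, 8, 35, s)}
Apply σ_{D != a}; surviving tuples: {(25, 38, 10, z), (25, 7, 18, z), (39, 23, 31, b), (39, 23, 31, n), (39, 23, 31, s), (39, 40, 23, b), (39, 40, 23, n), (39, 40, 23, s), (39, 8, 35, b), (39, 8, 35, n), (39, 8, 35, s)}
Keep only column(s) G, D (7 duplicate(s) eliminated): {(25, z), (39, b), (39, n), (39, s)}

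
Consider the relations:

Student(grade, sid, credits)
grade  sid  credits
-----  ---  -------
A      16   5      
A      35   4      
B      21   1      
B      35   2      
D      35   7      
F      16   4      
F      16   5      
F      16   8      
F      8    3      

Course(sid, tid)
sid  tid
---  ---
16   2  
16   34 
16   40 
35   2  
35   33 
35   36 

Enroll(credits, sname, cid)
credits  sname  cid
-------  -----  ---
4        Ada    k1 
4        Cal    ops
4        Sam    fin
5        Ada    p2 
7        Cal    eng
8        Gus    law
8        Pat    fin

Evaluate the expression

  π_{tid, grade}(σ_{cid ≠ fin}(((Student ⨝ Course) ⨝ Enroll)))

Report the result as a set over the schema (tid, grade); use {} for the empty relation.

{(2, A), (2, D), (2, F), (33, A), (33, D), (34, A), (34, F), (36, A), (36, D), (40, A), (40, F)}

Joining Student and Course on sid yields {(A, 16, 5, 2), (A, 16, 5, 34), (A, 16, 5, 40), (A, 35, 4, 2), (A, 35, 4, 33), (A, 35, 4, 36), (B, 35, 2, 2), (B, 35, 2, 33), (B, 35, 2, 36), (D, 35, 7, 2), (D, 35, 7, 33), (D, 35, 7, 36), (F, 16, 4, 2), (F, 16, 4, 34), (F, 16, 4, 40), (F, 16, 5, 2), (F, 16, 5, 34), (F, 16, 5, 40), (F, 16, 8, 2), (F, 16, 8, 34), (F, 16, 8, 40)}.
Joining (Student ⨝ Course) and Enroll on credits yields {(A, 16, 5, 2, Ada, p2), (A, 16, 5, 34, Ada, p2), (A, 16, 5, 40, Ada, p2), (A, 35, 4, 2, Ada, k1), (A, 35, 4, 2, Cal, ops), (A, 35, 4, 2, Sam, fin), (A, 35, 4, 33, Ada, k1), (A, 35, 4, 33, Cal, ops), (A, 35, 4, 33, Sam, fin), (A, 35, 4, 36, Ada, k1), (A, 35, 4, 36, Cal, ops), (A, 35, 4, 36, Sam, fin), (D, 35, 7, 2, Cal, eng), (D, 35, 7, 33, Cal, eng), (D, 35, 7, 36, Cal, eng), (F, 16, 4, 2, Ada, k1), (F, 16, 4, 2, Cal, ops), (F, 16, 4, 2, Sam, fin), (F, 16, 4, 34, Ada, k1), (F, 16, 4, 34, Cal, ops), (F, 16, 4, 34, Sam, fin), (F, 16, 4, 40, Ada, k1), (F, 16, 4, 40, Cal, ops), (F, 16, 4, 40, Sam, fin), (F, 16, 5, 2, Ada, p2), (F, 16, 5, 34, Ada, p2), (F, 16, 5, 40, Ada, p2), (F, 16, 8, 2, Gus, law), (F, 16, 8, 2, Pat, fin), (F, 16, 8, 34, Gus, law), (F, 16, 8, 34, Pat, fin), (F, 16, 8, 40, Gus, law), (F, 16, 8, 40, Pat, fin)}.
Filtering on cid ≠ fin leaves {(A, 16, 5, 2, Ada, p2), (A, 16, 5, 34, Ada, p2), (A, 16, 5, 40, Ada, p2), (A, 35, 4, 2, Ada, k1), (A, 35, 4, 2, Cal, ops), (A, 35, 4, 33, Ada, k1), (A, 35, 4, 33, Cal, ops), (A, 35, 4, 36, Ada, k1), (A, 35, 4, 36, Cal, ops), (D, 35, 7, 2, Cal, eng), (D, 35, 7, 33, Cal, eng), (D, 35, 7, 36, Cal, eng), (F, 16, 4, 2, Ada, k1), (F, 16, 4, 2, Cal, ops), (F, 16, 4, 34, Ada, k1), (F, 16, 4, 34, Cal, ops), (F, 16, 4, 40, Ada, k1), (F, 16, 4, 40, Cal, ops), (F, 16, 5, 2, Ada, p2), (F, 16, 5, 34, Ada, p2), (F, 16, 5, 40, Ada, p2), (F, 16, 8, 2, Gus, law), (F, 16, 8, 34, Gus, law), (F, 16, 8, 40, Gus, law)}.
Projecting to tid, grade (13 duplicate(s) eliminated): {(2, A), (2, D), (2, F), (33, A), (33, D), (34, A), (34, F), (36, A), (36, D), (40, A), (40, F)}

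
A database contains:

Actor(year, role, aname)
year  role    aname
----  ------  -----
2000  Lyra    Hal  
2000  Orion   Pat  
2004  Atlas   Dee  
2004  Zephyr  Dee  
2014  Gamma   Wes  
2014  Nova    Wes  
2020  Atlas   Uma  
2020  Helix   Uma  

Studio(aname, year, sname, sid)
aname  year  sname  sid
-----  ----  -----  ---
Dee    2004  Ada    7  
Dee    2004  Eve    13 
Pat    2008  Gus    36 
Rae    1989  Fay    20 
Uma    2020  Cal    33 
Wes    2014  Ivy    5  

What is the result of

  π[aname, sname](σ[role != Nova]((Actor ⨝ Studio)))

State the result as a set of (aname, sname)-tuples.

Joining Actor and Studio on year, aname yields {(2004, Atlas, Dee, Ada, 7), (2004, Atlas, Dee, Eve, 13), (2004, Zephyr, Dee, Ada, 7), (2004, Zephyr, Dee, Eve, 13), (2014, Gamma, Wes, Ivy, 5), (2014, Nova, Wes, Ivy, 5), (2020, Atlas, Uma, Cal, 33), (2020, Helix, Uma, Cal, 33)}.
Selection role != Nova: {(2004, Atlas, Dee, Ada, 7), (2004, Atlas, Dee, Eve, 13), (2004, Zephyr, Dee, Ada, 7), (2004, Zephyr, Dee, Eve, 13), (2014, Gamma, Wes, Ivy, 5), (2020, Atlas, Uma, Cal, 33), (2020, Helix, Uma, Cal, 33)}
π[aname, sname]: project onto (aname, sname) (3 duplicate(s) eliminated) → {(Dee, Ada), (Dee, Eve), (Uma, Cal), (Wes, Ivy)}

{(Dee, Ada), (Dee, Eve), (Uma, Cal), (Wes, Ivy)}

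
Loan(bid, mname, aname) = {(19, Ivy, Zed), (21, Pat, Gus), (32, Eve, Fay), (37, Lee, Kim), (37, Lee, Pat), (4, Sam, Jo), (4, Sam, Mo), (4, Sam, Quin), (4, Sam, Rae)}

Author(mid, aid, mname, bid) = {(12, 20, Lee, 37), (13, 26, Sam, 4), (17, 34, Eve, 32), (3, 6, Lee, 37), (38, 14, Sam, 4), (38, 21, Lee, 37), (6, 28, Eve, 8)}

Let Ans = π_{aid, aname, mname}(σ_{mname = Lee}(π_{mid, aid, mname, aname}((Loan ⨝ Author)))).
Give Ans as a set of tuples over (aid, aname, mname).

Loan ⋈ Author (natural join on bid, mname): {(32, Eve, Fay, 17, 34), (37, Lee, Kim, 12, 20), (37, Lee, Kim, 3, 6), (37, Lee, Kim, 38, 21), (37, Lee, Pat, 12, 20), (37, Lee, Pat, 3, 6), (37, Lee, Pat, 38, 21), (4, Sam, Jo, 13, 26), (4, Sam, Jo, 38, 14), (4, Sam, Mo, 13, 26), (4, Sam, Mo, 38, 14), (4, Sam, Quin, 13, 26), (4, Sam, Quin, 38, 14), (4, Sam, Rae, 13, 26), (4, Sam, Rae, 38, 14)}
Keep only column(s) mid, aid, mname, aname: {(12, 20, Lee, Kim), (12, 20, Lee, Pat), (13, 26, Sam, Jo), (13, 26, Sam, Mo), (13, 26, Sam, Quin), (13, 26, Sam, Rae), (17, 34, Eve, Fay), (3, 6, Lee, Kim), (3, 6, Lee, Pat), (38, 14, Sam, Jo), (38, 14, Sam, Mo), (38, 14, Sam, Quin), (38, 14, Sam, Rae), (38, 21, Lee, Kim), (38, 21, Lee, Pat)}
Filtering on mname = Lee leaves {(12, 20, Lee, Kim), (12, 20, Lee, Pat), (3, 6, Lee, Kim), (3, 6, Lee, Pat), (38, 21, Lee, Kim), (38, 21, Lee, Pat)}.
Keep only column(s) aid, aname, mname: {(20, Kim, Lee), (20, Pat, Lee), (21, Kim, Lee), (21, Pat, Lee), (6, Kim, Lee), (6, Pat, Lee)}

{(20, Kim, Lee), (20, Pat, Lee), (21, Kim, Lee), (21, Pat, Lee), (6, Kim, Lee), (6, Pat, Lee)}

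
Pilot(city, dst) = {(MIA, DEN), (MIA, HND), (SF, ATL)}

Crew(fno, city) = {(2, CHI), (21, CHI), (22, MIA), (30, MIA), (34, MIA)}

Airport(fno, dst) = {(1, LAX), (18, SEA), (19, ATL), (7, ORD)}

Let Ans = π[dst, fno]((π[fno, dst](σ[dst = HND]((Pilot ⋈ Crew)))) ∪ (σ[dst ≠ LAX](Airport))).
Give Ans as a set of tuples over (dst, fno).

Joining Pilot and Crew on city yields {(MIA, DEN, 22), (MIA, DEN, 30), (MIA, DEN, 34), (MIA, HND, 22), (MIA, HND, 30), (MIA, HND, 34)}.
Selection dst = HND: {(MIA, HND, 22), (MIA, HND, 30), (MIA, HND, 34)}
π[fno, dst]: project onto (fno, dst) → {(22, HND), (30, HND), (34, HND)}
Selection dst ≠ LAX: {(18, SEA), (19, ATL), (7, ORD)}
Union: {(22, HND), (30, HND), (34, HND)} with {(18, SEA), (19, ATL), (7, ORD)} → {(18, SEA), (19, ATL), (22, HND), (30, HND), (34, HND), (7, ORD)}
π[dst, fno]: project onto (dst, fno) → {(ATL, 19), (HND, 22), (HND, 30), (HND, 34), (ORD, 7), (SEA, 18)}

{(ATL, 19), (HND, 22), (HND, 30), (HND, 34), (ORD, 7), (SEA, 18)}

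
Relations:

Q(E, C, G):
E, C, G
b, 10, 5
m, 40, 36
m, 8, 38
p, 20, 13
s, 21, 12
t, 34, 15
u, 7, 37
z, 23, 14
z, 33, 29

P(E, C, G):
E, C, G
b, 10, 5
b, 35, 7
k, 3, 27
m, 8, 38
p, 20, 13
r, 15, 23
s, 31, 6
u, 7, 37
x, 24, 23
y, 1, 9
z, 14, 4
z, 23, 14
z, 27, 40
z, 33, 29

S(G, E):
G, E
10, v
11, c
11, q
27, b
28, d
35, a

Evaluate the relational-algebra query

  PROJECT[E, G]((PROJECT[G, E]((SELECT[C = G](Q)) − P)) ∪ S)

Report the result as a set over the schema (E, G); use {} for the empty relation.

{(a, 35), (b, 27), (c, 11), (d, 28), (q, 11), (v, 10)}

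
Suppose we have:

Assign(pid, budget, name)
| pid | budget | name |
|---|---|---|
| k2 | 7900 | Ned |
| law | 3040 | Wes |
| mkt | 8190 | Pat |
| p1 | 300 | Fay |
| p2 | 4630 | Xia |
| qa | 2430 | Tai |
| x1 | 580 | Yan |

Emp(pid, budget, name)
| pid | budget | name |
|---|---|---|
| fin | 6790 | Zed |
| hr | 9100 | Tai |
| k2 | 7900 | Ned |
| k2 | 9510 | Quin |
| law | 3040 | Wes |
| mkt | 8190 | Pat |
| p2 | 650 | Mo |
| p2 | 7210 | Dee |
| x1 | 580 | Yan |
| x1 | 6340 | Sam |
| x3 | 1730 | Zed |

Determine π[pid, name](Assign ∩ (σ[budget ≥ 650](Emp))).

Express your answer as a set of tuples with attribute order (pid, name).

{(k2, Ned), (law, Wes), (mkt, Pat)}

Apply σ_{budget ≥ 650}; surviving tuples: {(fin, 6790, Zed), (hr, 9100, Tai), (k2, 7900, Ned), (k2, 9510, Quin), (law, 3040, Wes), (mkt, 8190, Pat), (p2, 650, Mo), (p2, 7210, Dee), (x1, 6340, Sam), (x3, 1730, Zed)}
Intersection: {(k2, 7900, Ned), (law, 3040, Wes), (mkt, 8190, Pat), (p1, 300, Fay), (p2, 4630, Xia), (qa, 2430, Tai), (x1, 580, Yan)} with {(fin, 6790, Zed), (hr, 9100, Tai), (k2, 7900, Ned), (k2, 9510, Quin), (law, 3040, Wes), (mkt, 8190, Pat), (p2, 650, Mo), (p2, 7210, Dee), (x1, 6340, Sam), (x3, 1730, Zed)} → {(k2, 7900, Ned), (law, 3040, Wes), (mkt, 8190, Pat)}
π[pid, name]: project onto (pid, name) → {(k2, Ned), (law, Wes), (mkt, Pat)}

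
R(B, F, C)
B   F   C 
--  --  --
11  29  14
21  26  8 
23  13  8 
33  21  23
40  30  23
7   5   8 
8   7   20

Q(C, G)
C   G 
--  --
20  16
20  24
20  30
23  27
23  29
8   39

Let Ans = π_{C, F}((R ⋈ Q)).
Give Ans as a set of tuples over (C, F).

{(20, 7), (23, 21), (23, 30), (8, 13), (8, 26), (8, 5)}

Natural join on C: {(21, 26, 8, 39), (23, 13, 8, 39), (33, 21, 23, 27), (33, 21, 23, 29), (40, 30, 23, 27), (40, 30, 23, 29), (7, 5, 8, 39), (8, 7, 20, 16), (8, 7, 20, 24), (8, 7, 20, 30)}
Projecting to C, F (4 duplicate(s) eliminated): {(20, 7), (23, 21), (23, 30), (8, 13), (8, 26), (8, 5)}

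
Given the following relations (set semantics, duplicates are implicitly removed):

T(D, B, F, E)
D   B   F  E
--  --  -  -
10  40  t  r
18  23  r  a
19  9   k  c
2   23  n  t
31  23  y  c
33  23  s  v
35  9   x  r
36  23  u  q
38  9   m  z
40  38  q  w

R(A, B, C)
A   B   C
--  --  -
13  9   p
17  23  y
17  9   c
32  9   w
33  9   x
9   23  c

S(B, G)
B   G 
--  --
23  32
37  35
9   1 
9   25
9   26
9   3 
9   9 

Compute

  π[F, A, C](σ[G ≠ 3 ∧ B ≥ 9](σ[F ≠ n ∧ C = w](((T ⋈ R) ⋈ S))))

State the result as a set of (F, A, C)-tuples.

{(k, 32, w), (m, 32, w), (x, 32, w)}

T ⋈ R (natural join on B): {(18, 23, r, a, 17, y), (18, 23, r, a, 9, c), (19, 9, k, c, 13, p), (19, 9, k, c, 17, c), (19, 9, k, c, 32, w), (19, 9, k, c, 33, x), (2, 23, n, t, 17, y), (2, 23, n, t, 9, c), (31, 23, y, c, 17, y), (31, 23, y, c, 9, c), (33, 23, s, v, 17, y), (33, 23, s, v, 9, c), (35, 9, x, r, 13, p), (35, 9, x, r, 17, c), (35, 9, x, r, 32, w), (35, 9, x, r, 33, x), (36, 23, u, q, 17, y), (36, 23, u, q, 9, c), (38, 9, m, z, 13, p), (38, 9, m, z, 17, c), (38, 9, m, z, 32, w), (38, 9, m, z, 33, x)}
(T ⋈ R) ⋈ S (natural join on B): {(18, 23, r, a, 17, y, 32), (18, 23, r, a, 9, c, 32), (19, 9, k, c, 13, p, 1), (19, 9, k, c, 13, p, 25), (19, 9, k, c, 13, p, 26), (19, 9, k, c, 13, p, 3), (19, 9, k, c, 13, p, 9), (19, 9, k, c, 17, c, 1), (19, 9, k, c, 17, c, 25), (19, 9, k, c, 17, c, 26), (19, 9, k, c, 17, c, 3), (19, 9, k, c, 17, c, 9), (19, 9, k, c, 32, w, 1), (19, 9, k, c, 32, w, 25), (19, 9, k, c, 32, w, 26), (19, 9, k, c, 32, w, 3), (19, 9, k, c, 32, w, 9), (19, 9, k, c, 33, x, 1), (19, 9, k, c, 33, x, 25), (19, 9, k, c, 33, x, 26), (19, 9, k, c, 33, x, 3), (19, 9, k, c, 33, x, 9), (2, 23, n, t, 17, y, 32), (2, 23, n, t, 9, c, 32), (31, 23, y, c, 17, y, 32), (31, 23, y, c, 9, c, 32), (33, 23, s, v, 17, y, 32), (33, 23, s, v, 9, c, 32), (35, 9, x, r, 13, p, 1), (35, 9, x, r, 13, p, 25), (35, 9, x, r, 13, p, 26), (35, 9, x, r, 13, p, 3), (35, 9, x, r, 13, p, 9), (35, 9, x, r, 17, c, 1), (35, 9, x, r, 17, c, 25), (35, 9, x, r, 17, c, 26), (35, 9, x, r, 17, c, 3), (35, 9, x, r, 17, c, 9), (35, 9, x, r, 32, w, 1), (35, 9, x, r, 32, w, 25), (35, 9, x, r, 32, w, 26), (35, 9, x, r, 32, w, 3), (35, 9, x, r, 32, w, 9), (35, 9, x, r, 33, x, 1), (35, 9, x, r, 33, x, 25), (35, 9, x, r, 33, x, 26), (35, 9, x, r, 33, x, 3), (35, 9, x, r, 33, x, 9), (36, 23, u, q, 17, y, 32), (36, 23, u, q, 9, c, 32), (38, 9, m, z, 13, p, 1), (38, 9, m, z, 13, p, 25), (38, 9, m, z, 13, p, 26), (38, 9, m, z, 13, p, 3), (38, 9, m, z, 13, p, 9), (38, 9, m, z, 17, c, 1), (38, 9, m, z, 17, c, 25), (38, 9, m, z, 17, c, 26), (38, 9, m, z, 17, c, 3), (38, 9, m, z, 17, c, 9), (38, 9, m, z, 32, w, 1), (38, 9, m, z, 32, w, 25), (38, 9, m, z, 32, w, 26), (38, 9, m, z, 32, w, 3), (38, 9, m, z, 32, w, 9), (38, 9, m, z, 33, x, 1), (38, 9, m, z, 33, x, 25), (38, 9, m, z, 33, x, 26), (38, 9, m, z, 33, x, 3), (38, 9, m, z, 33, x, 9)}
Apply σ_{F ≠ n ∧ C = w}; surviving tuples: {(19, 9, k, c, 32, w, 1), (19, 9, k, c, 32, w, 25), (19, 9, k, c, 32, w, 26), (19, 9, k, c, 32, w, 3), (19, 9, k, c, 32, w, 9), (35, 9, x, r, 32, w, 1), (35, 9, x, r, 32, w, 25), (35, 9, x, r, 32, w, 26), (35, 9, x, r, 32, w, 3), (35, 9, x, r, 32, w, 9), (38, 9, m, z, 32, w, 1), (38, 9, m, z, 32, w, 25), (38, 9, m, z, 32, w, 26), (38, 9, m, z, 32, w, 3), (38, 9, m, z, 32, w, 9)}
Apply σ_{G ≠ 3 ∧ B ≥ 9}; surviving tuples: {(19, 9, k, c, 32, w, 1), (19, 9, k, c, 32, w, 25), (19, 9, k, c, 32, w, 26), (19, 9, k, c, 32, w, 9), (35, 9, x, r, 32, w, 1), (35, 9, x, r, 32, w, 25), (35, 9, x, r, 32, w, 26), (35, 9, x, r, 32, w, 9), (38, 9, m, z, 32, w, 1), (38, 9, m, z, 32, w, 25), (38, 9, m, z, 32, w, 26), (38, 9, m, z, 32, w, 9)}
Keep only column(s) F, A, C (9 duplicate(s) eliminated): {(k, 32, w), (m, 32, w), (x, 32, w)}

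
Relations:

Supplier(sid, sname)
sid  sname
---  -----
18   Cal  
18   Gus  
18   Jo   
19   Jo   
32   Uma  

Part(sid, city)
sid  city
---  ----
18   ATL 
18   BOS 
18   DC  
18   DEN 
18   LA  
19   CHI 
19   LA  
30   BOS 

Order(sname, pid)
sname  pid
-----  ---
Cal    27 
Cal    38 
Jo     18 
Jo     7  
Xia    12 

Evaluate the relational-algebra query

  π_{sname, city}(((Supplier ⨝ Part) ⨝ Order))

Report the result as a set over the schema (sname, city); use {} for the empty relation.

Natural join on sid: {(18, Cal, ATL), (18, Cal, BOS), (18, Cal, DC), (18, Cal, DEN), (18, Cal, LA), (18, Gus, ATL), (18, Gus, BOS), (18, Gus, DC), (18, Gus, DEN), (18, Gus, LA), (18, Jo, ATL), (18, Jo, BOS), (18, Jo, DC), (18, Jo, DEN), (18, Jo, LA), (19, Jo, CHI), (19, Jo, LA)}
Natural join on sname: {(18, Cal, ATL, 27), (18, Cal, ATL, 38), (18, Cal, BOS, 27), (18, Cal, BOS, 38), (18, Cal, DC, 27), (18, Cal, DC, 38), (18, Cal, DEN, 27), (18, Cal, DEN, 38), (18, Cal, LA, 27), (18, Cal, LA, 38), (18, Jo, ATL, 18), (18, Jo, ATL, 7), (18, Jo, BOS, 18), (18, Jo, BOS, 7), (18, Jo, DC, 18), (18, Jo, DC, 7), (18, Jo, DEN, 18), (18, Jo, DEN, 7), (18, Jo, LA, 18), (18, Jo, LA, 7), (19, Jo, CHI, 18), (19, Jo, CHI, 7), (19, Jo, LA, 18), (19, Jo, LA, 7)}
π[sname, city]: project onto (sname, city) (13 duplicate(s) eliminated) → {(Cal, ATL), (Cal, BOS), (Cal, DC), (Cal, DEN), (Cal, LA), (Jo, ATL), (Jo, BOS), (Jo, CHI), (Jo, DC), (Jo, DEN), (Jo, LA)}

{(Cal, ATL), (Cal, BOS), (Cal, DC), (Cal, DEN), (Cal, LA), (Jo, ATL), (Jo, BOS), (Jo, CHI), (Jo, DC), (Jo, DEN), (Jo, LA)}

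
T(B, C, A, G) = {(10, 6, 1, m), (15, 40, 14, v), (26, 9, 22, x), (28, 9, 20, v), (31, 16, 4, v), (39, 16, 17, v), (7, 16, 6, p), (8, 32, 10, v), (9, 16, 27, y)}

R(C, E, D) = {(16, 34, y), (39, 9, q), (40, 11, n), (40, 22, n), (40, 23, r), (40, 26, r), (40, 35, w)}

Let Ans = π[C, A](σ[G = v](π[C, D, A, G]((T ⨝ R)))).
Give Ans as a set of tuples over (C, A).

T ⋈ R (natural join on C): {(15, 40, 14, v, 11, n), (15, 40, 14, v, 22, n), (15, 40, 14, v, 23, r), (15, 40, 14, v, 26, r), (15, 40, 14, v, 35, w), (31, 16, 4, v, 34, y), (39, 16, 17, v, 34, y), (7, 16, 6, p, 34, y), (9, 16, 27, y, 34, y)}
Keep only column(s) C, D, A, G (2 duplicate(s) eliminated): {(16, y, 17, v), (16, y, 27, y), (16, y, 4, v), (16, y, 6, p), (40, n, 14, v), (40, r, 14, v), (40, w, 14, v)}
Selection G = v: {(16, y, 17, v), (16, y, 4, v), (40, n, 14, v), (40, r, 14, v), (40, w, 14, v)}
Keep only column(s) C, A (2 duplicate(s) eliminated): {(16, 17), (16, 4), (40, 14)}

{(16, 17), (16, 4), (40, 14)}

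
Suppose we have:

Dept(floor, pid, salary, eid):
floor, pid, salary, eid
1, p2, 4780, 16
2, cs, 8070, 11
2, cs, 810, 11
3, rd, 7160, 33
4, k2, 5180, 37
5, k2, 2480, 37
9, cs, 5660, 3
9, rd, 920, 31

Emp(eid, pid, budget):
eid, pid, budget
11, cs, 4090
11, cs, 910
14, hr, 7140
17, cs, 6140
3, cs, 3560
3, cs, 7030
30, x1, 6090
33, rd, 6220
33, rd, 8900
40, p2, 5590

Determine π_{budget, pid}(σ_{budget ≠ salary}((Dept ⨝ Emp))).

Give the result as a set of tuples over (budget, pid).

Dept ⋈ Emp (natural join on pid, eid): {(2, cs, 8070, 11, 4090), (2, cs, 8070, 11, 910), (2, cs, 810, 11, 4090), (2, cs, 810, 11, 910), (3, rd, 7160, 33, 6220), (3, rd, 7160, 33, 8900), (9, cs, 5660, 3, 3560), (9, cs, 5660, 3, 7030)}
Selection budget ≠ salary: {(2, cs, 8070, 11, 4090), (2, cs, 8070, 11, 910), (2, cs, 810, 11, 4090), (2, cs, 810, 11, 910), (3, rd, 7160, 33, 6220), (3, rd, 7160, 33, 8900), (9, cs, 5660, 3, 3560), (9, cs, 5660, 3, 7030)}
π_{budget, pid} gives {(3560, cs), (4090, cs), (6220, rd), (7030, cs), (8900, rd), (910, cs)} (2 duplicate(s) eliminated).

{(3560, cs), (4090, cs), (6220, rd), (7030, cs), (8900, rd), (910, cs)}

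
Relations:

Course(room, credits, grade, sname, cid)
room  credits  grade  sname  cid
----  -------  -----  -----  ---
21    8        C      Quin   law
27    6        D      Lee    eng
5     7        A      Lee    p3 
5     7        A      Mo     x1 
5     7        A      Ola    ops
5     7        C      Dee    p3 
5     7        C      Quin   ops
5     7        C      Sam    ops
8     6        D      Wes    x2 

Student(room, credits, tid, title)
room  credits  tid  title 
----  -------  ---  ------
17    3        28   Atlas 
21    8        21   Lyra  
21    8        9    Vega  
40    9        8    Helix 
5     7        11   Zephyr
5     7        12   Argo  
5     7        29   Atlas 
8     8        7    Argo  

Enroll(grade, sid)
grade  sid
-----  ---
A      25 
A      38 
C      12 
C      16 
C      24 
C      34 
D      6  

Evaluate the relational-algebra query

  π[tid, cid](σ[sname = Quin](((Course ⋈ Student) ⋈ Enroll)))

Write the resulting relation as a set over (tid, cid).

{(11, ops), (12, ops), (21, law), (29, ops), (9, law)}

Joining Course and Student on room, credits yields {(21, 8, C, Quin, law, 21, Lyra), (21, 8, C, Quin, law, 9, Vega), (5, 7, A, Lee, p3, 11, Zephyr), (5, 7, A, Lee, p3, 12, Argo), (5, 7, A, Lee, p3, 29, Atlas), (5, 7, A, Mo, x1, 11, Zephyr), (5, 7, A, Mo, x1, 12, Argo), (5, 7, A, Mo, x1, 29, Atlas), (5, 7, A, Ola, ops, 11, Zephyr), (5, 7, A, Ola, ops, 12, Argo), (5, 7, A, Ola, ops, 29, Atlas), (5, 7, C, Dee, p3, 11, Zephyr), (5, 7, C, Dee, p3, 12, Argo), (5, 7, C, Dee, p3, 29, Atlas), (5, 7, C, Quin, ops, 11, Zephyr), (5, 7, C, Quin, ops, 12, Argo), (5, 7, C, Quin, ops, 29, Atlas), (5, 7, C, Sam, ops, 11, Zephyr), (5, 7, C, Sam, ops, 12, Argo), (5, 7, C, Sam, ops, 29, Atlas)}.
Joining (Course ⋈ Student) and Enroll on grade yields {(21, 8, C, Quin, law, 21, Lyra, 12), (21, 8, C, Quin, law, 21, Lyra, 16), (21, 8, C, Quin, law, 21, Lyra, 24), (21, 8, C, Quin, law, 21, Lyra, 34), (21, 8, C, Quin, law, 9, Vega, 12), (21, 8, C, Quin, law, 9, Vega, 16), (21, 8, C, Quin, law, 9, Vega, 24), (21, 8, C, Quin, law, 9, Vega, 34), (5, 7, A, Lee, p3, 11, Zephyr, 25), (5, 7, A, Lee, p3, 11, Zephyr, 38), (5, 7, A, Lee, p3, 12, Argo, 25), (5, 7, A, Lee, p3, 12, Argo, 38), (5, 7, A, Lee, p3, 29, Atlas, 25), (5, 7, A, Lee, p3, 29, Atlas, 38), (5, 7, A, Mo, x1, 11, Zephyr, 25), (5, 7, A, Mo, x1, 11, Zephyr, 38), (5, 7, A, Mo, x1, 12, Argo, 25), (5, 7, A, Mo, x1, 12, Argo, 38), (5, 7, A, Mo, x1, 29, Atlas, 25), (5, 7, A, Mo, x1, 29, Atlas, 38), (5, 7, A, Ola, ops, 11, Zephyr, 25), (5, 7, A, Ola, ops, 11, Zephyr, 38), (5, 7, A, Ola, ops, 12, Argo, 25), (5, 7, A, Ola, ops, 12, Argo, 38), (5, 7, A, Ola, ops, 29, Atlas, 25), (5, 7, A, Ola, ops, 29, Atlas, 38), (5, 7, C, Dee, p3, 11, Zephyr, 12), (5, 7, C, Dee, p3, 11, Zephyr, 16), (5, 7, C, Dee, p3, 11, Zephyr, 24), (5, 7, C, Dee, p3, 11, Zephyr, 34), (5, 7, C, Dee, p3, 12, Argo, 12), (5, 7, C, Dee, p3, 12, Argo, 16), (5, 7, C, Dee, p3, 12, Argo, 24), (5, 7, C, Dee, p3, 12, Argo, 34), (5, 7, C, Dee, p3, 29, Atlas, 12), (5, 7, C, Dee, p3, 29, Atlas, 16), (5, 7, C, Dee, p3, 29, Atlas, 24), (5, 7, C, Dee, p3, 29, Atlas, 34), (5, 7, C, Quin, ops, 11, Zephyr, 12), (5, 7, C, Quin, ops, 11, Zephyr, 16), (5, 7, C, Quin, ops, 11, Zephyr, 24), (5, 7, C, Quin, ops, 11, Zephyr, 34), (5, 7, C, Quin, ops, 12, Argo, 12), (5, 7, C, Quin, ops, 12, Argo, 16), (5, 7, C, Quin, ops, 12, Argo, 24), (5, 7, C, Quin, ops, 12, Argo, 34), (5, 7, C, Quin, ops, 29, Atlas, 12), (5, 7, C, Quin, ops, 29, Atlas, 16), (5, 7, C, Quin, ops, 29, Atlas, 24), (5, 7, C, Quin, ops, 29, Atlas, 34), (5, 7, C, Sam, ops, 11, Zephyr, 12), (5, 7, C, Sam, ops, 11, Zephyr, 16), (5, 7, C, Sam, ops, 11, Zephyr, 24), (5, 7, C, Sam, ops, 11, Zephyr, 34), (5, 7, C, Sam, ops, 12, Argo, 12), (5, 7, C, Sam, ops, 12, Argo, 16), (5, 7, C, Sam, ops, 12, Argo, 24), (5, 7, C, Sam, ops, 12, Argo, 34), (5, 7, C, Sam, ops, 29, Atlas, 12), (5, 7, C, Sam, ops, 29, Atlas, 16), (5, 7, C, Sam, ops, 29, Atlas, 24), (5, 7, C, Sam, ops, 29, Atlas, 34)}.
Selection sname = Quin: {(21, 8, C, Quin, law, 21, Lyra, 12), (21, 8, C, Quin, law, 21, Lyra, 16), (21, 8, C, Quin, law, 21, Lyra, 24), (21, 8, C, Quin, law, 21, Lyra, 34), (21, 8, C, Quin, law, 9, Vega, 12), (21, 8, C, Quin, law, 9, Vega, 16), (21, 8, C, Quin, law, 9, Vega, 24), (21, 8, C, Quin, law, 9, Vega, 34), (5, 7, C, Quin, ops, 11, Zephyr, 12), (5, 7, C, Quin, ops, 11, Zephyr, 16), (5, 7, C, Quin, ops, 11, Zephyr, 24), (5, 7, C, Quin, ops, 11, Zephyr, 34), (5, 7, C, Quin, ops, 12, Argo, 12), (5, 7, C, Quin, ops, 12, Argo, 16), (5, 7, C, Quin, ops, 12, Argo, 24), (5, 7, C, Quin, ops, 12, Argo, 34), (5, 7, C, Quin, ops, 29, Atlas, 12), (5, 7, C, Quin, ops, 29, Atlas, 16), (5, 7, C, Quin, ops, 29, Atlas, 24), (5, 7, C, Quin, ops, 29, Atlas, 34)}
Projecting to tid, cid (15 duplicate(s) eliminated): {(11, ops), (12, ops), (21, law), (29, ops), (9, law)}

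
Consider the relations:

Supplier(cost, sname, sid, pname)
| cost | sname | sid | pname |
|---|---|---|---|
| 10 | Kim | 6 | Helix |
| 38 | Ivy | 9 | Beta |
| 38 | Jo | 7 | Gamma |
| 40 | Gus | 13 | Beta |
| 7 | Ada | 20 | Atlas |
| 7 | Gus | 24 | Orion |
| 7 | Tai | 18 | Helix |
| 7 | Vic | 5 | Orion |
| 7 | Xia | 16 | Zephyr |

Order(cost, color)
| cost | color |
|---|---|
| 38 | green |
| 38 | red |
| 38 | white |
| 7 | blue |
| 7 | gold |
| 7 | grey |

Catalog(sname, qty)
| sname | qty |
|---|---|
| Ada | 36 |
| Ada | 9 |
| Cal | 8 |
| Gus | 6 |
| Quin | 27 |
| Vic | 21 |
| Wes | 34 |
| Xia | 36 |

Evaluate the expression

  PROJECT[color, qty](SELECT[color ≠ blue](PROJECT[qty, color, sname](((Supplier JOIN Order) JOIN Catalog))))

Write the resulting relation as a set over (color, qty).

{(gold, 21), (gold, 36), (gold, 6), (gold, 9), (grey, 21), (grey, 36), (grey, 6), (grey, 9)}

Supplier ⋈ Order (natural join on cost): {(38, Ivy, 9, Beta, green), (38, Ivy, 9, Beta, red), (38, Ivy, 9, Beta, white), (38, Jo, 7, Gamma, green), (38, Jo, 7, Gamma, red), (38, Jo, 7, Gamma, white), (7, Ada, 20, Atlas, blue), (7, Ada, 20, Atlas, gold), (7, Ada, 20, Atlas, grey), (7, Gus, 24, Orion, blue), (7, Gus, 24, Orion, gold), (7, Gus, 24, Orion, grey), (7, Tai, 18, Helix, blue), (7, Tai, 18, Helix, gold), (7, Tai, 18, Helix, grey), (7, Vic, 5, Orion, blue), (7, Vic, 5, Orion, gold), (7, Vic, 5, Orion, grey), (7, Xia, 16, Zephyr, blue), (7, Xia, 16, Zephyr, gold), (7, Xia, 16, Zephyr, grey)}
(Supplier JOIN Order) ⋈ Catalog (natural join on sname): {(7, Ada, 20, Atlas, blue, 36), (7, Ada, 20, Atlas, blue, 9), (7, Ada, 20, Atlas, gold, 36), (7, Ada, 20, Atlas, gold, 9), (7, Ada, 20, Atlas, grey, 36), (7, Ada, 20, Atlas, grey, 9), (7, Gus, 24, Orion, blue, 6), (7, Gus, 24, Orion, gold, 6), (7, Gus, 24, Orion, grey, 6), (7, Vic, 5, Orion, blue, 21), (7, Vic, 5, Orion, gold, 21), (7, Vic, 5, Orion, grey, 21), (7, Xia, 16, Zephyr, blue, 36), (7, Xia, 16, Zephyr, gold, 36), (7, Xia, 16, Zephyr, grey, 36)}
Keep only column(s) qty, color, sname: {(21, blue, Vic), (21, gold, Vic), (21, grey, Vic), (36, blue, Ada), (36, blue, Xia), (36, gold, Ada), (36, gold, Xia), (36, grey, Ada), (36, grey, Xia), (6, blue, Gus), (6, gold, Gus), (6, grey, Gus), (9, blue, Ada), (9, gold, Ada), (9, grey, Ada)}
Filtering on color ≠ blue leaves {(21, gold, Vic), (21, grey, Vic), (36, gold, Ada), (36, gold, Xia), (36, grey, Ada), (36, grey, Xia), (6, gold, Gus), (6, grey, Gus), (9, gold, Ada), (9, grey, Ada)}.
Keep only column(s) color, qty (2 duplicate(s) eliminated): {(gold, 21), (gold, 36), (gold, 6), (gold, 9), (grey, 21), (grey, 36), (grey, 6), (grey, 9)}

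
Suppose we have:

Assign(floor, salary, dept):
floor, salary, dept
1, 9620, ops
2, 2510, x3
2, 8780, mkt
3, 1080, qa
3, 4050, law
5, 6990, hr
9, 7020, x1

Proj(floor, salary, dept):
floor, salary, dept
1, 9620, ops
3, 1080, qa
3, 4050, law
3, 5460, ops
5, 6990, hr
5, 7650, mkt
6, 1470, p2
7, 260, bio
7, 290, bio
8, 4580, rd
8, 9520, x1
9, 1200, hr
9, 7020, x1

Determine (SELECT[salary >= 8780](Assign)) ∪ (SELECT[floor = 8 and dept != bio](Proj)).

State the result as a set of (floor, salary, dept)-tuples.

Selection salary >= 8780: {(1, 9620, ops), (2, 8780, mkt)}
Selection floor = 8 and dept != bio: {(8, 4580, rd), (8, 9520, x1)}
Taking the union: {(1, 9620, ops), (2, 8780, mkt), (8, 4580, rd), (8, 9520, x1)}

{(1, 9620, ops), (2, 8780, mkt), (8, 4580, rd), (8, 9520, x1)}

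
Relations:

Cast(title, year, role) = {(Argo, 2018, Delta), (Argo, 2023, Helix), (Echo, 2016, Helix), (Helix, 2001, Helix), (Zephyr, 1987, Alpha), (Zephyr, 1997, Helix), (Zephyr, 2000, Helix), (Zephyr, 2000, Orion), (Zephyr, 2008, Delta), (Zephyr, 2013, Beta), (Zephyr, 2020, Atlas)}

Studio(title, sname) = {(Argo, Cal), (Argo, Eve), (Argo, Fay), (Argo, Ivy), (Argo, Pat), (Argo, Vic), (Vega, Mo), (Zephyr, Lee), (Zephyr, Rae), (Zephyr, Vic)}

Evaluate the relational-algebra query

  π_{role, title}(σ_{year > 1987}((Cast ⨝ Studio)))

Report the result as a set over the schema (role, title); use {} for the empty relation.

Joining Cast and Studio on title yields {(Argo, 2018, Delta, Cal), (Argo, 2018, Delta, Eve), (Argo, 2018, Delta, Fay), (Argo, 2018, Delta, Ivy), (Argo, 2018, Delta, Pat), (Argo, 2018, Delta, Vic), (Argo, 2023, Helix, Cal), (Argo, 2023, Helix, Eve), (Argo, 2023, Helix, Fay), (Argo, 2023, Helix, Ivy), (Argo, 2023, Helix, Pat), (Argo, 2023, Helix, Vic), (Zephyr, 1987, Alpha, Lee), (Zephyr, 1987, Alpha, Rae), (Zephyr, 1987, Alpha, Vic), (Zephyr, 1997, Helix, Lee), (Zephyr, 1997, Helix, Rae), (Zephyr, 1997, Helix, Vic), (Zephyr, 2000, Helix, Lee), (Zephyr, 2000, Helix, Rae), (Zephyr, 2000, Helix, Vic), (Zephyr, 2000, Orion, Lee), (Zephyr, 2000, Orion, Rae), (Zephyr, 2000, Orion, Vic), (Zephyr, 2008, Delta, Lee), (Zephyr, 2008, Delta, Rae), (Zephyr, 2008, Delta, Vic), (Zephyr, 2013, Beta, Lee), (Zephyr, 2013, Beta, Rae), (Zephyr, 2013, Beta, Vic), (Zephyr, 2020, Atlas, Lee), (Zephyr, 2020, Atlas, Rae), (Zephyr, 2020, Atlas, Vic)}.
Apply σ_{year > 1987}; surviving tuples: {(Argo, 2018, Delta, Cal), (Argo, 2018, Delta, Eve), (Argo, 2018, Delta, Fay), (Argo, 2018, Delta, Ivy), (Argo, 2018, Delta, Pat), (Argo, 2018, Delta, Vic), (Argo, 2023, Helix, Cal), (Argo, 2023, Helix, Eve), (Argo, 2023, Helix, Fay), (Argo, 2023, Helix, Ivy), (Argo, 2023, Helix, Pat), (Argo, 2023, Helix, Vic), (Zephyr, 1997, Helix, Lee), (Zephyr, 1997, Helix, Rae), (Zephyr, 1997, Helix, Vic), (Zephyr, 2000, Helix, Lee), (Zephyr, 2000, Helix, Rae), (Zephyr, 2000, Helix, Vic), (Zephyr, 2000, Orion, Lee), (Zephyr, 2000, Orion, Rae), (Zephyr, 2000, Orion, Vic), (Zephyr, 2008, Delta, Lee), (Zephyr, 2008, Delta, Rae), (Zephyr, 2008, Delta, Vic), (Zephyr, 2013, Beta, Lee), (Zephyr, 2013, Beta, Rae), (Zephyr, 2013, Beta, Vic), (Zephyr, 2020, Atlas, Lee), (Zephyr, 2020, Atlas, Rae), (Zephyr, 2020, Atlas, Vic)}
π[role, title]: project onto (role, title) (23 duplicate(s) eliminated) → {(Atlas, Zephyr), (Beta, Zephyr), (Delta, Argo), (Delta, Zephyr), (Helix, Argo), (Helix, Zephyr), (Orion, Zephyr)}

{(Atlas, Zephyr), (Beta, Zephyr), (Delta, Argo), (Delta, Zephyr), (Helix, Argo), (Helix, Zephyr), (Orion, Zephyr)}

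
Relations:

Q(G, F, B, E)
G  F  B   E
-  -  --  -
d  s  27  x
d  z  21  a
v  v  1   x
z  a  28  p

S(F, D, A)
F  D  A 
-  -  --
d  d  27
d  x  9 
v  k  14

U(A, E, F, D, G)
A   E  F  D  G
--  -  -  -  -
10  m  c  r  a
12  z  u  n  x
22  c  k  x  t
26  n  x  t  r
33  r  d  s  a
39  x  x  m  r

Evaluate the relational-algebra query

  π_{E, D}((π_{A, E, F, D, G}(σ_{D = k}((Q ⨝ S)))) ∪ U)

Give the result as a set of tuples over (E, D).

Natural join on F: {(v, v, 1, x, k, 14)}
Selection D = k: {(v, v, 1, x, k, 14)}
Keep only column(s) A, E, F, D, G: {(14, x, v, k, v)}
Set union of the two operands is {(10, m, c, r, a), (12, z, u, n, x), (14, x, v, k, v), (22, c, k, x, t), (26, n, x, t, r), (33, r, d, s, a), (39, x, x, m, r)}.
Keep only column(s) E, D: {(c, x), (m, r), (n, t), (r, s), (x, k), (x, m), (z, n)}

{(c, x), (m, r), (n, t), (r, s), (x, k), (x, m), (z, n)}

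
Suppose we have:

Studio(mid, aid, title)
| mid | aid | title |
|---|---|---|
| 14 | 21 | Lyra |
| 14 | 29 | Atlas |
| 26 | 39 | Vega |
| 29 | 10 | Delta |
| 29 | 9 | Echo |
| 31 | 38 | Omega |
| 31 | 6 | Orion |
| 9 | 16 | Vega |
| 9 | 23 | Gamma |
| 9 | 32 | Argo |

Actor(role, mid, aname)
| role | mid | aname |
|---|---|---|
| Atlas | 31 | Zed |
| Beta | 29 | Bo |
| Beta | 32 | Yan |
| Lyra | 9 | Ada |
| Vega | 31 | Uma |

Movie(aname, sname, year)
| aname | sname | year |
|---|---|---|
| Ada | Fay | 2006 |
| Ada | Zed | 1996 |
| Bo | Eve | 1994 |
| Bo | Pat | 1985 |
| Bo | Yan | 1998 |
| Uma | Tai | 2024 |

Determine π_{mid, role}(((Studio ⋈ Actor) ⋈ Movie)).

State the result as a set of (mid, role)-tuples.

{(29, Beta), (31, Vega), (9, Lyra)}

Joining Studio and Actor on mid yields {(29, 10, Delta, Beta, Bo), (29, 9, Echo, Beta, Bo), (31, 38, Omega, Atlas, Zed), (31, 38, Omega, Vega, Uma), (31, 6, Orion, Atlas, Zed), (31, 6, Orion, Vega, Uma), (9, 16, Vega, Lyra, Ada), (9, 23, Gamma, Lyra, Ada), (9, 32, Argo, Lyra, Ada)}.
Joining (Studio ⋈ Actor) and Movie on aname yields {(29, 10, Delta, Beta, Bo, Eve, 1994), (29, 10, Delta, Beta, Bo, Pat, 1985), (29, 10, Delta, Beta, Bo, Yan, 1998), (29, 9, Echo, Beta, Bo, Eve, 1994), (29, 9, Echo, Beta, Bo, Pat, 1985), (29, 9, Echo, Beta, Bo, Yan, 1998), (31, 38, Omega, Vega, Uma, Tai, 2024), (31, 6, Orion, Vega, Uma, Tai, 2024), (9, 16, Vega, Lyra, Ada, Fay, 2006), (9, 16, Vega, Lyra, Ada, Zed, 1996), (9, 23, Gamma, Lyra, Ada, Fay, 2006), (9, 23, Gamma, Lyra, Ada, Zed, 1996), (9, 32, Argo, Lyra, Ada, Fay, 2006), (9, 32, Argo, Lyra, Ada, Zed, 1996)}.
Keep only column(s) mid, role (11 duplicate(s) eliminated): {(29, Beta), (31, Vega), (9, Lyra)}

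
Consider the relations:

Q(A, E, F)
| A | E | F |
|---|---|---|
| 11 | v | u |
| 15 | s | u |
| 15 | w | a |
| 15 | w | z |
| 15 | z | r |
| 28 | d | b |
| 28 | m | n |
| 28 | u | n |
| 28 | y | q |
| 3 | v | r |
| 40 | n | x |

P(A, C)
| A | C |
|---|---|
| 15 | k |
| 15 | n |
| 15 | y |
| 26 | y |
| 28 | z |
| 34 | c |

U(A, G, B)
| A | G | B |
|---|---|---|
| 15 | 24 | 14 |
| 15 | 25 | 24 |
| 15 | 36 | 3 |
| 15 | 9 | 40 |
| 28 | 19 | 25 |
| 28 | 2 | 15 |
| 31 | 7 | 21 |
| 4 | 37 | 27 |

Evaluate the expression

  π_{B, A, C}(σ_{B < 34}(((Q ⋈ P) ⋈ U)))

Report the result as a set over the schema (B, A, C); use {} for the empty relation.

Joining Q and P on A yields {(15, s, u, k), (15, s, u, n), (15, s, u, y), (15, w, a, k), (15, w, a, n), (15, w, a, y), (15, w, z, k), (15, w, z, n), (15, w, z, y), (15, z, r, k), (15, z, r, n), (15, z, r, y), (28, d, b, z), (28, m, n, z), (28, u, n, z), (28, y, q, z)}.
Joining (Q ⋈ P) and U on A yields {(15, s, u, k, 24, 14), (15, s, u, k, 25, 24), (15, s, u, k, 36, 3), (15, s, u, k, 9, 40), (15, s, u, n, 24, 14), (15, s, u, n, 25, 24), (15, s, u, n, 36, 3), (15, s, u, n, 9, 40), (15, s, u, y, 24, 14), (15, s, u, y, 25, 24), (15, s, u, y, 36, 3), (15, s, u, y, 9, 40), (15, w, a, k, 24, 14), (15, w, a, k, 25, 24), (15, w, a, k, 36, 3), (15, w, a, k, 9, 40), (15, w, a, n, 24, 14), (15, w, a, n, 25, 24), (15, w, a, n, 36, 3), (15, w, a, n, 9, 40), (15, w, a, y, 24, 14), (15, w, a, y, 25, 24), (15, w, a, y, 36, 3), (15, w, a, y, 9, 40), (15, w, z, k, 24, 14), (15, w, z, k, 25, 24), (15, w, z, k, 36, 3), (15, w, z, k, 9, 40), (15, w, z, n, 24, 14), (15, w, z, n, 25, 24), (15, w, z, n, 36, 3), (15, w, z, n, 9, 40), (15, w, z, y, 24, 14), (15, w, z, y, 25, 24), (15, w, z, y, 36, 3), (15, w, z, y, 9, 40), (15, z, r, k, 24, 14), (15, z, r, k, 25, 24), (15, z, r, k, 36, 3), (15, z, r, k, 9, 40), (15, z, r, n, 24, 14), (15, z, r, n, 25, 24), (15, z, r, n, 36, 3), (15, z, r, n, 9, 40), (15, z, r, y, 24, 14), (15, z, r, y, 25, 24), (15, z, r, y, 36, 3), (15, z, r, y, 9, 40), (28, d, b, z, 19, 25), (28, d, b, z, 2, 15), (28, m, n, z, 19, 25), (28, m, n, z, 2, 15), (28, u, n, z, 19, 25), (28, u, n, z, 2, 15), (28, y, q, z, 19, 25), (28, y, q, z, 2, 15)}.
Selection B < 34: {(15, s, u, k, 24, 14), (15, s, u, k, 25, 24), (15, s, u, k, 36, 3), (15, s, u, n, 24, 14), (15, s, u, n, 25, 24), (15, s, u, n, 36, 3), (15, s, u, y, 24, 14), (15, s, u, y, 25, 24), (15, s, u, y, 36, 3), (15, w, a, k, 24, 14), (15, w, a, k, 25, 24), (15, w, a, k, 36, 3), (15, w, a, n, 24, 14), (15, w, a, n, 25, 24), (15, w, a, n, 36, 3), (15, w, a, y, 24, 14), (15, w, a, y, 25, 24), (15, w, a, y, 36, 3), (15, w, z, k, 24, 14), (15, w, z, k, 25, 24), (15, w, z, k, 36, 3), (15, w, z, n, 24, 14), (15, w, z, n, 25, 24), (15, w, z, n, 36, 3), (15, w, z, y, 24, 14), (15, w, z, y, 25, 24), (15, w, z, y, 36, 3), (15, z, r, k, 24, 14), (15, z, r, k, 25, 24), (15, z, r, k, 36, 3), (15, z, r, n, 24, 14), (15, z, r, n, 25, 24), (15, z, r, n, 36, 3), (15, z, r, y, 24, 14), (15, z, r, y, 25, 24), (15, z, r, y, 36, 3), (28, d, b, z, 19, 25), (28, d, b, z, 2, 15), (28, m, n, z, 19, 25), (28, m, n, z, 2, 15), (28, u, n, z, 19, 25), (28, u, n, z, 2, 15), (28, y, q, z, 19, 25), (28, y, q, z, 2, 15)}
Keep only column(s) B, A, C (33 duplicate(s) eliminated): {(14, 15, k), (14, 15, n), (14, 15, y), (15, 28, z), (24, 15, k), (24, 15, n), (24, 15, y), (25, 28, z), (3, 15, k), (3, 15, n), (3, 15, y)}

{(14, 15, k), (14, 15, n), (14, 15, y), (15, 28, z), (24, 15, k), (24, 15, n), (24, 15, y), (25, 28, z), (3, 15, k), (3, 15, n), (3, 15, y)}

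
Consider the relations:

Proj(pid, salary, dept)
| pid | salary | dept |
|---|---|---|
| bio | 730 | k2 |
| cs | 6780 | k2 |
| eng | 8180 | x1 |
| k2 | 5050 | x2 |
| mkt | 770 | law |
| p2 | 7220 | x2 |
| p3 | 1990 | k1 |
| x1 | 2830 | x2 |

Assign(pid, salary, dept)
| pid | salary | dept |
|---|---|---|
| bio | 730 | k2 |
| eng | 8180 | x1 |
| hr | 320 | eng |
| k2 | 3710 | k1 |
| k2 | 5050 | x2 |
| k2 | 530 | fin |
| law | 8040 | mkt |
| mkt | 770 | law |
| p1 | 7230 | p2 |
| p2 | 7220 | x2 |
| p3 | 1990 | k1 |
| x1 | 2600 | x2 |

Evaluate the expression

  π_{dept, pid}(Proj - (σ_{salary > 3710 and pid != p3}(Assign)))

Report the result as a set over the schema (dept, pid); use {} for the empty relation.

{(k1, p3), (k2, bio), (k2, cs), (law, mkt), (x2, x1)}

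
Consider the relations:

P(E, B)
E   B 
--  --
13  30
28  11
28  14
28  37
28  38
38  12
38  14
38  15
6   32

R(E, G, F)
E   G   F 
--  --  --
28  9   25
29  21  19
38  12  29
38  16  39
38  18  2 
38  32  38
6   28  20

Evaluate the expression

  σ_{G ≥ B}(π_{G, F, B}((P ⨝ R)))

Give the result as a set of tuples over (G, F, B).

{(12, 29, 12), (16, 39, 12), (16, 39, 14), (16, 39, 15), (18, 2, 12), (18, 2, 14), (18, 2, 15), (32, 38, 12), (32, 38, 14), (32, 38, 15)}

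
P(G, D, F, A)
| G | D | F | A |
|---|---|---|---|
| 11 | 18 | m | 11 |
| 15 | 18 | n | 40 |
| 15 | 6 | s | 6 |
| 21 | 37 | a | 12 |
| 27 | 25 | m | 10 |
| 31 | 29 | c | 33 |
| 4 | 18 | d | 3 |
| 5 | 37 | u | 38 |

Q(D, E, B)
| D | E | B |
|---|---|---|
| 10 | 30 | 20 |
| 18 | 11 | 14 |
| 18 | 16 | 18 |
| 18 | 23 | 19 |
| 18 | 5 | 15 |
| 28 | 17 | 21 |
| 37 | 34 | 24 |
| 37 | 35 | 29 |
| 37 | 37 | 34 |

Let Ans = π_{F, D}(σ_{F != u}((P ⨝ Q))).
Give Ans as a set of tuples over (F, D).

{(a, 37), (d, 18), (m, 18), (n, 18)}

Natural join on D: {(11, 18, m, 11, 11, 14), (11, 18, m, 11, 16, 18), (11, 18, m, 11, 23, 19), (11, 18, m, 11, 5, 15), (15, 18, n, 40, 11, 14), (15, 18, n, 40, 16, 18), (15, 18, n, 40, 23, 19), (15, 18, n, 40, 5, 15), (21, 37, a, 12, 34, 24), (21, 37, a, 12, 35, 29), (21, 37, a, 12, 37, 34), (4, 18, d, 3, 11, 14), (4, 18, d, 3, 16, 18), (4, 18, d, 3, 23, 19), (4, 18, d, 3, 5, 15), (5, 37, u, 38, 34, 24), (5, 37, u, 38, 35, 29), (5, 37, u, 38, 37, 34)}
σ[F != u]: keep tuples satisfying F != u → {(11, 18, m, 11, 11, 14), (11, 18, m, 11, 16, 18), (11, 18, m, 11, 23, 19), (11, 18, m, 11, 5, 15), (15, 18, n, 40, 11, 14), (15, 18, n, 40, 16, 18), (15, 18, n, 40, 23, 19), (15, 18, n, 40, 5, 15), (21, 37, a, 12, 34, 24), (21, 37, a, 12, 35, 29), (21, 37, a, 12, 37, 34), (4, 18, d, 3, 11, 14), (4, 18, d, 3, 16, 18), (4, 18, d, 3, 23, 19), (4, 18, d, 3, 5, 15)}
Projecting to F, D (11 duplicate(s) eliminated): {(a, 37), (d, 18), (m, 18), (n, 18)}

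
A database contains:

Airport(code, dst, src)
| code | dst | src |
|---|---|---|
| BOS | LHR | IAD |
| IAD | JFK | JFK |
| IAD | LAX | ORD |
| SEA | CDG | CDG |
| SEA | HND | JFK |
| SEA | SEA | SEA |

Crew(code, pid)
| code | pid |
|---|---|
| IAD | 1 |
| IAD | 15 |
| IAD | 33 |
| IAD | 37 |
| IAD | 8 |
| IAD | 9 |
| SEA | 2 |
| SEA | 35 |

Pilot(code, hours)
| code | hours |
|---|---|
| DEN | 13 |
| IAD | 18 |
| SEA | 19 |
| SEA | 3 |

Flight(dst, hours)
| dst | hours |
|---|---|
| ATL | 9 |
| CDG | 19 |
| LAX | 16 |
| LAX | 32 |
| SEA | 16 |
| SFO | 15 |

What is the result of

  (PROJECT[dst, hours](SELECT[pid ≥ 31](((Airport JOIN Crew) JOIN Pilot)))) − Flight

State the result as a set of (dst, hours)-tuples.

{(CDG, 3), (HND, 19), (HND, 3), (JFK, 18), (LAX, 18), (SEA, 19), (SEA, 3)}

Joining Airport and Crew on code yields {(IAD, JFK, JFK, 1), (IAD, JFK, JFK, 15), (IAD, JFK, JFK, 33), (IAD, JFK, JFK, 37), (IAD, JFK, JFK, 8), (IAD, JFK, JFK, 9), (IAD, LAX, ORD, 1), (IAD, LAX, ORD, 15), (IAD, LAX, ORD, 33), (IAD, LAX, ORD, 37), (IAD, LAX, ORD, 8), (IAD, LAX, ORD, 9), (SEA, CDG, CDG, 2), (SEA, CDG, CDG, 35), (SEA, HND, JFK, 2), (SEA, HND, JFK, 35), (SEA, SEA, SEA, 2), (SEA, SEA, SEA, 35)}.
Joining (Airport JOIN Crew) and Pilot on code yields {(IAD, JFK, JFK, 1, 18), (IAD, JFK, JFK, 15, 18), (IAD, JFK, JFK, 33, 18), (IAD, JFK, JFK, 37, 18), (IAD, JFK, JFK, 8, 18), (IAD, JFK, JFK, 9, 18), (IAD, LAX, ORD, 1, 18), (IAD, LAX, ORD, 15, 18), (IAD, LAX, ORD, 33, 18), (IAD, LAX, ORD, 37, 18), (IAD, LAX, ORD, 8, 18), (IAD, LAX, ORD, 9, 18), (SEA, CDG, CDG, 2, 19), (SEA, CDG, CDG, 2, 3), (SEA, CDG, CDG, 35, 19), (SEA, CDG, CDG, 35, 3), (SEA, HND, JFK, 2, 19), (SEA, HND, JFK, 2, 3), (SEA, HND, JFK, 35, 19), (SEA, HND, JFK, 35, 3), (SEA, SEA, SEA, 2, 19), (SEA, SEA, SEA, 2, 3), (SEA, SEA, SEA, 35, 19), (SEA, SEA, SEA, 35, 3)}.
Apply σ_{pid ≥ 31}; surviving tuples: {(IAD, JFK, JFK, 33, 18), (IAD, JFK, JFK, 37, 18), (IAD, LAX, ORD, 33, 18), (IAD, LAX, ORD, 37, 18), (SEA, CDG, CDG, 35, 19), (SEA, CDG, CDG, 35, 3), (SEA, HND, JFK, 35, 19), (SEA, HND, JFK, 35, 3), (SEA, SEA, SEA, 35, 19), (SEA, SEA, SEA, 35, 3)}
π[dst, hours]: project onto (dst, hours) (2 duplicate(s) eliminated) → {(CDG, 19), (CDG, 3), (HND, 19), (HND, 3), (JFK, 18), (LAX, 18), (SEA, 19), (SEA, 3)}
Taking the difference: {(CDG, 3), (HND, 19), (HND, 3), (JFK, 18), (LAX, 18), (SEA, 19), (SEA, 3)}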